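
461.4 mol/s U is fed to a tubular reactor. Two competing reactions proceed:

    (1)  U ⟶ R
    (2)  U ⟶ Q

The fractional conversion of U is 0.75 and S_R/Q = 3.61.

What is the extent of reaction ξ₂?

Conversion of U: U consumed = 0.75 × 461.4 = 346 mol/s = 1ξ₁ + 1ξ₂.
Selectivity: 1ξ₁ / (1ξ₂) = 3.61 → ξ₁ = 3.61 ξ₂.
Substitute: (1·3.61 + 1) ξ₂ = 346 → ξ₂ = 75.07 mol/s, ξ₁ = 271 mol/s.
Outlet amounts (n = n₀ + Σ ν·ξ):
  U: 461.4 − 1(271) − 1(75.07) = 115.3
  R: 0 + 1(271) = 271
  Q: 0 + 1(75.07) = 75.07

ξ₂ = 75.1 mol/s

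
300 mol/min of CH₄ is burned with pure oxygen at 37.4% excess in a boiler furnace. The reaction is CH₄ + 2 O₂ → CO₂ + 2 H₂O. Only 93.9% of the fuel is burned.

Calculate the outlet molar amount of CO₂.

282 mol/min

Stoichiometric O₂ = 2 × 300 = 600 mol/min; O₂ fed = 600 × 1.374 = 824.4 mol/min.
Fuel reacted = 0.939 × 300 → ξ = 281.7 mol/min.
Outlet (n = n₀ + ν ξ):
  CH₄: 300 − 1(281.7) = 18.3
  O₂: 824.4 − 2(281.7) = 261
  CO₂: 0 + 1(281.7) = 281.7
  H₂O: 0 + 2(281.7) = 563.4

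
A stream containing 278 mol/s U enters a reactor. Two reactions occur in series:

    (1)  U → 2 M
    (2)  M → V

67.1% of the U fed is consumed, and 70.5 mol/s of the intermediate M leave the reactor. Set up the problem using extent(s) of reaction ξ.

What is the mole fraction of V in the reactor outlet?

0.651

Conversion of U: U consumed = 1ξ₁ = 0.671 × 278 → ξ₁ = 186.5 mol/s.
M balance: n_M = 0 + 2ξ₁ − 1ξ₂ = 70.5 → ξ₂ = (2·186.5 − 70.5)/1 = 302.6 mol/s.
Outlet amounts (n = n₀ + Σ ν·ξ):
  U: 278 − 1(186.5) = 91.46
  M: 0 + 2(186.5) − 1(302.6) = 70.5
  V: 0 + 1(302.6) = 302.6
Total out = 464.5 mol/s; y_V = 302.6 / 464.5 = 0.6513.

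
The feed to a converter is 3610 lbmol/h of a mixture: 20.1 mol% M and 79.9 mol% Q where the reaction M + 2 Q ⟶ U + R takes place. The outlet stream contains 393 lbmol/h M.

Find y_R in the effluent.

0.101

For M: n = n₀ − 1ξ → 393 = 725.6 − 1ξ, giving ξ = 332.6 lbmol/h.
Outlet amounts (n = n₀ + ν ξ):
  M: 725.6 − 1(332.6) = 393
  Q: 2884 − 2(332.6) = 2219
  U: 0 + 1(332.6) = 332.6
  R: 0 + 1(332.6) = 332.6
Total out = 3277 lbmol/h; y_R = 332.6 / 3277 = 0.1015.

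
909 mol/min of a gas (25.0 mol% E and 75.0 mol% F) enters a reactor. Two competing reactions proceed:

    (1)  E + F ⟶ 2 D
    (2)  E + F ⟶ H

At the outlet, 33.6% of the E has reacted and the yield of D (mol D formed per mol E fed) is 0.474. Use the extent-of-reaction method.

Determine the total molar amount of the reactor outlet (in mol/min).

Yield of D: 2ξ₁ / 227.2 = 0.474 → ξ₁ = 53.86 mol/min.
Conversion of E: 1ξ₁ + 1ξ₂ = 0.336 × 227.2 = 76.36 → ξ₂ = 22.5 mol/min.
Outlet amounts (n = n₀ + Σ ν·ξ):
  E: 227.2 − 1(53.86) − 1(22.5) = 150.9
  F: 681.8 − 1(53.86) − 1(22.5) = 605.4
  D: 0 + 2(53.86) = 107.7
  H: 0 + 1(22.5) = 22.5
Total out = 150.9 + 605.4 + 107.7 + 22.5 = 886.5 mol/min.

887 mol/min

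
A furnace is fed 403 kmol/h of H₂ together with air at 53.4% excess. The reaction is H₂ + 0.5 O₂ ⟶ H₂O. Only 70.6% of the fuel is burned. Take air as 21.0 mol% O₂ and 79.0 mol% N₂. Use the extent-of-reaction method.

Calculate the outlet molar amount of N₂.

1160 kmol/h

Stoichiometric O₂ = 0.5 × 403 = 201.5 kmol/h; O₂ fed = 201.5 × 1.534 = 309.1 kmol/h.
N₂ fed = 309.1 × 79/21 = 1163 kmol/h.
Fuel reacted = 0.706 × 403 → ξ = 284.5 kmol/h.
Outlet (n = n₀ + ν ξ):
  H₂: 403 − 1(284.5) = 118.5
  O₂: 309.1 − 0.5(284.5) = 166.8
  N₂: 1163 (inert)
  H₂O: 0 + 1(284.5) = 284.5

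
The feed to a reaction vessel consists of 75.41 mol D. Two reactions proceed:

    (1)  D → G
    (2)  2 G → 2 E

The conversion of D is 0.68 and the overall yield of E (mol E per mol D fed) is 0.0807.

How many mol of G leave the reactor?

45.2 mol

Conversion of D: D consumed = 1ξ₁ = 0.68 × 75.41 → ξ₁ = 51.28 mol.
Yield of E: 2ξ₂ / 75.41 = 0.0807 → ξ₂ = 3.043 mol.
Outlet amounts (n = n₀ + Σ ν·ξ):
  D: 75.41 − 1(51.28) = 24.13
  G: 0 + 1(51.28) − 2(3.043) = 45.19
  E: 0 + 2(3.043) = 6.086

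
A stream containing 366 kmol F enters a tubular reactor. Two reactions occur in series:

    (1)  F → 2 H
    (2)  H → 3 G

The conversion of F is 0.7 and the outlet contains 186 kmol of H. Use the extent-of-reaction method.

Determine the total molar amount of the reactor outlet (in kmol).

1280 kmol

Conversion of F: F consumed = 1ξ₁ = 0.7 × 366 → ξ₁ = 256.2 kmol.
H balance: n_H = 0 + 2ξ₁ − 1ξ₂ = 186 → ξ₂ = (2·256.2 − 186)/1 = 326.4 kmol.
Outlet amounts (n = n₀ + Σ ν·ξ):
  F: 366 − 1(256.2) = 109.8
  H: 0 + 2(256.2) − 1(326.4) = 186
  G: 0 + 3(326.4) = 979.2
Total out = 109.8 + 186 + 979.2 = 1275 kmol.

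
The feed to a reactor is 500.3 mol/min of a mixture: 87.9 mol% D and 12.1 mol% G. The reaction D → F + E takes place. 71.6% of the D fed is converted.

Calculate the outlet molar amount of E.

315 mol/min

D reacted = 0.716 × 439.8 = 314.9 mol/min; ν_D = −1, so ξ = 314.9/1 = 314.9 mol/min.
Outlet amounts (n = n₀ + ν ξ):
  D: 439.8 − 1(314.9) = 124.9
  F: 0 + 1(314.9) = 314.9
  E: 0 + 1(314.9) = 314.9
  G: 60.54 (inert)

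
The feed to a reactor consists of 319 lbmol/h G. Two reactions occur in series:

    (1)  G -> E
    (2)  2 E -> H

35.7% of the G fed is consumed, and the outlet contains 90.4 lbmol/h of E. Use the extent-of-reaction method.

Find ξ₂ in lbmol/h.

ξ₂ = 11.7 lbmol/h

Conversion of G: G consumed = 1ξ₁ = 0.357 × 319 → ξ₁ = 113.9 lbmol/h.
E balance: n_E = 0 + 1ξ₁ − 2ξ₂ = 90.4 → ξ₂ = (1·113.9 − 90.4)/2 = 11.74 lbmol/h.
Outlet amounts (n = n₀ + Σ ν·ξ):
  G: 319 − 1(113.9) = 205.1
  E: 0 + 1(113.9) − 2(11.74) = 90.4
  H: 0 + 1(11.74) = 11.74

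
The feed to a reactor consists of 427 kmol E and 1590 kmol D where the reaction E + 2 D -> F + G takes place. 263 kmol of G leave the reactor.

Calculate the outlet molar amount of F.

263 kmol

For G: n = n₀ + 1ξ → 263 = 0 + 1ξ, giving ξ = 263 kmol.
Outlet amounts (n = n₀ + ν ξ):
  E: 427 − 1(263) = 164
  D: 1590 − 2(263) = 1064
  F: 0 + 1(263) = 263
  G: 0 + 1(263) = 263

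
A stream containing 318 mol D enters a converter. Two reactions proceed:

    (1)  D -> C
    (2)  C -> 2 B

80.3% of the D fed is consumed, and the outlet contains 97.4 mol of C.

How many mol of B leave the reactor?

Conversion of D: D consumed = 1ξ₁ = 0.803 × 318 → ξ₁ = 255.4 mol.
C balance: n_C = 0 + 1ξ₁ − 1ξ₂ = 97.4 → ξ₂ = (1·255.4 − 97.4)/1 = 158 mol.
Outlet amounts (n = n₀ + Σ ν·ξ):
  D: 318 − 1(255.4) = 62.65
  C: 0 + 1(255.4) − 1(158) = 97.4
  B: 0 + 2(158) = 315.9

316 mol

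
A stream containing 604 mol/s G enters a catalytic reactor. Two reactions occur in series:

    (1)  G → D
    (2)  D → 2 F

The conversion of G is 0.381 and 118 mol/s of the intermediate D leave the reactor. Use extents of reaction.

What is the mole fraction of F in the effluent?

Conversion of G: G consumed = 1ξ₁ = 0.381 × 604 → ξ₁ = 230.1 mol/s.
D balance: n_D = 0 + 1ξ₁ − 1ξ₂ = 118 → ξ₂ = (1·230.1 − 118)/1 = 112.1 mol/s.
Outlet amounts (n = n₀ + Σ ν·ξ):
  G: 604 − 1(230.1) = 373.9
  D: 0 + 1(230.1) − 1(112.1) = 118
  F: 0 + 2(112.1) = 224.2
Total out = 716.1 mol/s; y_F = 224.2 / 716.1 = 0.3131.

0.313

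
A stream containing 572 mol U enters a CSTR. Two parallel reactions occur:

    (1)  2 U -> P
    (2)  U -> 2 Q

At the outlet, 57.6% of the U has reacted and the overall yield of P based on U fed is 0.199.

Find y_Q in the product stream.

Yield of P: 1ξ₁ / 572 = 0.199 → ξ₁ = 113.8 mol.
Conversion of U: 2ξ₁ + 1ξ₂ = 0.576 × 572 = 329.5 → ξ₂ = 101.8 mol.
Outlet amounts (n = n₀ + Σ ν·ξ):
  U: 572 − 2(113.8) − 1(101.8) = 242.5
  P: 0 + 1(113.8) = 113.8
  Q: 0 + 2(101.8) = 203.6
Total out = 560 mol; y_Q = 203.6 / 560 = 0.3636.

0.364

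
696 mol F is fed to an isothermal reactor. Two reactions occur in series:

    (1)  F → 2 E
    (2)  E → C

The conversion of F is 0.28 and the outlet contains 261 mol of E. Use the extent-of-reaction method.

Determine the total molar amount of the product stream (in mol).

Conversion of F: F consumed = 1ξ₁ = 0.28 × 696 → ξ₁ = 194.9 mol.
E balance: n_E = 0 + 2ξ₁ − 1ξ₂ = 261 → ξ₂ = (2·194.9 − 261)/1 = 128.8 mol.
Outlet amounts (n = n₀ + Σ ν·ξ):
  F: 696 − 1(194.9) = 501.1
  E: 0 + 2(194.9) − 1(128.8) = 261
  C: 0 + 1(128.8) = 128.8
Total out = 501.1 + 261 + 128.8 = 890.9 mol.

891 mol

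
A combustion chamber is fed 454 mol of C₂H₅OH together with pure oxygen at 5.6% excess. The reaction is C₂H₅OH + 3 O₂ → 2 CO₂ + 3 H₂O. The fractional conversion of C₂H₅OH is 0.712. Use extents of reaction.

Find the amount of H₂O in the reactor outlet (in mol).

Stoichiometric O₂ = 3 × 454 = 1362 mol; O₂ fed = 1362 × 1.056 = 1438 mol.
Fuel reacted = 0.712 × 454 → ξ = 323.2 mol.
Outlet (n = n₀ + ν ξ):
  C₂H₅OH: 454 − 1(323.2) = 130.8
  O₂: 1438 − 3(323.2) = 468.5
  CO₂: 0 + 2(323.2) = 646.5
  H₂O: 0 + 3(323.2) = 969.7

970 mol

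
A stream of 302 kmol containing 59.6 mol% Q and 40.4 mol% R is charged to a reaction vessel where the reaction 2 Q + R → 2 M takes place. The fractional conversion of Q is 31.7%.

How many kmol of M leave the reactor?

57.1 kmol

Q reacted = 0.317 × 180 = 57.06 kmol; ν_Q = −2, so ξ = 57.06/2 = 28.53 kmol.
Outlet amounts (n = n₀ + ν ξ):
  Q: 180 − 2(28.53) = 122.9
  R: 122 − 1(28.53) = 93.48
  M: 0 + 2(28.53) = 57.06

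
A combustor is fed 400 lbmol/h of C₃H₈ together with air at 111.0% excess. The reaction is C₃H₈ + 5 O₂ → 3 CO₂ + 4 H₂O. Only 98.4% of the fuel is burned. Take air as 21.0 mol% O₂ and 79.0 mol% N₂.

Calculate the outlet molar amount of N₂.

Stoichiometric O₂ = 5 × 400 = 2000 lbmol/h; O₂ fed = 2000 × 2.110 = 4220 lbmol/h.
N₂ fed = 4220 × 79/21 = 15880 lbmol/h.
Fuel reacted = 0.984 × 400 → ξ = 393.6 lbmol/h.
Outlet (n = n₀ + ν ξ):
  C₃H₈: 400 − 1(393.6) = 6.4
  O₂: 4220 − 5(393.6) = 2252
  N₂: 15880 (inert)
  CO₂: 0 + 3(393.6) = 1181
  H₂O: 0 + 4(393.6) = 1574

15900 lbmol/h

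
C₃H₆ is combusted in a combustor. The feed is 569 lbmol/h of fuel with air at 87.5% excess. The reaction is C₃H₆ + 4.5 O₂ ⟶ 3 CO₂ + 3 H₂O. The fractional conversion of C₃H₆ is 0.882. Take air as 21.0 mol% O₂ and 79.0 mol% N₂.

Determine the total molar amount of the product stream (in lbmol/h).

Stoichiometric O₂ = 4.5 × 569 = 2560 lbmol/h; O₂ fed = 2560 × 1.875 = 4801 lbmol/h.
N₂ fed = 4801 × 79/21 = 18060 lbmol/h.
Fuel reacted = 0.882 × 569 → ξ = 501.9 lbmol/h.
Outlet (n = n₀ + ν ξ):
  C₃H₆: 569 − 1(501.9) = 67.14
  O₂: 4801 − 4.5(501.9) = 2543
  N₂: 18060 (inert)
  CO₂: 0 + 3(501.9) = 1506
  H₂O: 0 + 3(501.9) = 1506
Total out = 67.14 + 2543 + 18060 + 1506 + 1506 = 23680 lbmol/h.

23700 lbmol/h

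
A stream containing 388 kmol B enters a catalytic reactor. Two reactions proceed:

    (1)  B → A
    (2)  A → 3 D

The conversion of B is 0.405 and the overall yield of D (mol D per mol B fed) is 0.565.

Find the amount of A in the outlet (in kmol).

84.1 kmol

Conversion of B: B consumed = 1ξ₁ = 0.405 × 388 → ξ₁ = 157.1 kmol.
Yield of D: 3ξ₂ / 388 = 0.565 → ξ₂ = 73.07 kmol.
Outlet amounts (n = n₀ + Σ ν·ξ):
  B: 388 − 1(157.1) = 230.9
  A: 0 + 1(157.1) − 1(73.07) = 84.07
  D: 0 + 3(73.07) = 219.2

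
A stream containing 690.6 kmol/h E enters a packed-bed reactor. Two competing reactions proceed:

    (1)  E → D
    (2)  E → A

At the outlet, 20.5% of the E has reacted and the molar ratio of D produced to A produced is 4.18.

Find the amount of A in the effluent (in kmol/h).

27.3 kmol/h

Conversion of E: E consumed = 0.205 × 690.6 = 141.6 kmol/h = 1ξ₁ + 1ξ₂.
Selectivity: 1ξ₁ / (1ξ₂) = 4.18 → ξ₁ = 4.18 ξ₂.
Substitute: (1·4.18 + 1) ξ₂ = 141.6 → ξ₂ = 27.33 kmol/h, ξ₁ = 114.2 kmol/h.
Outlet amounts (n = n₀ + Σ ν·ξ):
  E: 690.6 − 1(114.2) − 1(27.33) = 549
  D: 0 + 1(114.2) = 114.2
  A: 0 + 1(27.33) = 27.33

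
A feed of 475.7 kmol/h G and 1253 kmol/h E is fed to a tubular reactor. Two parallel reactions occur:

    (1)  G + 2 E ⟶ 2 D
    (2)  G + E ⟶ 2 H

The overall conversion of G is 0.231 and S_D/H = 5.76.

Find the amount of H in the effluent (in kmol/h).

Conversion of G: G consumed = 0.231 × 475.7 = 109.9 kmol/h = 1ξ₁ + 1ξ₂.
Selectivity: 2ξ₁ / (2ξ₂) = 5.76 → ξ₁ = 5.76 ξ₂.
Substitute: (1·5.76 + 1) ξ₂ = 109.9 → ξ₂ = 16.26 kmol/h, ξ₁ = 93.63 kmol/h.
Outlet amounts (n = n₀ + Σ ν·ξ):
  G: 475.7 − 1(93.63) − 1(16.26) = 365.8
  E: 1253 − 2(93.63) − 1(16.26) = 1049
  D: 0 + 2(93.63) = 187.3
  H: 0 + 2(16.26) = 32.51

32.5 kmol/h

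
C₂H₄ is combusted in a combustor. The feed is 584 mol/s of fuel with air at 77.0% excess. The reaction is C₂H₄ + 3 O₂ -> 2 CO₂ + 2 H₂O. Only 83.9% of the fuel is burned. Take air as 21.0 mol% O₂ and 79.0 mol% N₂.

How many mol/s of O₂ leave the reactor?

Stoichiometric O₂ = 3 × 584 = 1752 mol/s; O₂ fed = 1752 × 1.770 = 3101 mol/s.
N₂ fed = 3101 × 79/21 = 11670 mol/s.
Fuel reacted = 0.839 × 584 → ξ = 490 mol/s.
Outlet (n = n₀ + ν ξ):
  C₂H₄: 584 − 1(490) = 94.02
  O₂: 3101 − 3(490) = 1631
  N₂: 11670 (inert)
  CO₂: 0 + 2(490) = 980
  H₂O: 0 + 2(490) = 980

1630 mol/s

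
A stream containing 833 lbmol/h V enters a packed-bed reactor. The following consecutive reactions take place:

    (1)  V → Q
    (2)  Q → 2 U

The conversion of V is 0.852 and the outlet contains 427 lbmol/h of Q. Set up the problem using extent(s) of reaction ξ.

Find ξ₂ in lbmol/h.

Conversion of V: V consumed = 1ξ₁ = 0.852 × 833 → ξ₁ = 709.7 lbmol/h.
Q balance: n_Q = 0 + 1ξ₁ − 1ξ₂ = 427 → ξ₂ = (1·709.7 − 427)/1 = 282.7 lbmol/h.
Outlet amounts (n = n₀ + Σ ν·ξ):
  V: 833 − 1(709.7) = 123.3
  Q: 0 + 1(709.7) − 1(282.7) = 427
  U: 0 + 2(282.7) = 565.4

ξ₂ = 283 lbmol/h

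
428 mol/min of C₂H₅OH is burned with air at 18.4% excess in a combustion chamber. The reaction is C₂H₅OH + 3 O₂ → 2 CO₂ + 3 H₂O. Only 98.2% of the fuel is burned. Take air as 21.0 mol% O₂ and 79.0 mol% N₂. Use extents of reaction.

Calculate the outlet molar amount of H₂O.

1260 mol/min

Stoichiometric O₂ = 3 × 428 = 1284 mol/min; O₂ fed = 1284 × 1.184 = 1520 mol/min.
N₂ fed = 1520 × 79/21 = 5719 mol/min.
Fuel reacted = 0.982 × 428 → ξ = 420.3 mol/min.
Outlet (n = n₀ + ν ξ):
  C₂H₅OH: 428 − 1(420.3) = 7.704
  O₂: 1520 − 3(420.3) = 259.4
  N₂: 5719 (inert)
  CO₂: 0 + 2(420.3) = 840.6
  H₂O: 0 + 3(420.3) = 1261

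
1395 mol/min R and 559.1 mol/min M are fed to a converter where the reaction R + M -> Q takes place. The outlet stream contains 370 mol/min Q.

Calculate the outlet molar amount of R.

For Q: n = n₀ + 1ξ → 370 = 0 + 1ξ, giving ξ = 370 mol/min.
Outlet amounts (n = n₀ + ν ξ):
  R: 1395 − 1(370) = 1025
  M: 559.1 − 1(370) = 189.1
  Q: 0 + 1(370) = 370

1020 mol/min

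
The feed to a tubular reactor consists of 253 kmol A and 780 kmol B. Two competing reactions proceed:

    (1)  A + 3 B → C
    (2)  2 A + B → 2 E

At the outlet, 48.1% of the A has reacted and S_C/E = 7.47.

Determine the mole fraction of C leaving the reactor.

Conversion of A: A consumed = 0.481 × 253 = 121.7 kmol = 1ξ₁ + 2ξ₂.
Selectivity: 1ξ₁ / (2ξ₂) = 7.47 → ξ₁ = 14.94 ξ₂.
Substitute: (1·14.94 + 2) ξ₂ = 121.7 → ξ₂ = 7.184 kmol, ξ₁ = 107.3 kmol.
Outlet amounts (n = n₀ + Σ ν·ξ):
  A: 253 − 1(107.3) − 2(7.184) = 131.3
  B: 780 − 3(107.3) − 1(7.184) = 450.8
  C: 0 + 1(107.3) = 107.3
  E: 0 + 2(7.184) = 14.37
Total out = 703.8 kmol; y_C = 107.3 / 703.8 = 0.1525.

0.152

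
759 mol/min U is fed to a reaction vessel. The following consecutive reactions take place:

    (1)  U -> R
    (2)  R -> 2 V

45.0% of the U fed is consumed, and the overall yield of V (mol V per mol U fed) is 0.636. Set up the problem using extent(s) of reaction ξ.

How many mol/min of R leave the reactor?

100 mol/min

Conversion of U: U consumed = 1ξ₁ = 0.45 × 759 → ξ₁ = 341.6 mol/min.
Yield of V: 2ξ₂ / 759 = 0.636 → ξ₂ = 241.4 mol/min.
Outlet amounts (n = n₀ + Σ ν·ξ):
  U: 759 − 1(341.6) = 417.4
  R: 0 + 1(341.6) − 1(241.4) = 100.2
  V: 0 + 2(241.4) = 482.7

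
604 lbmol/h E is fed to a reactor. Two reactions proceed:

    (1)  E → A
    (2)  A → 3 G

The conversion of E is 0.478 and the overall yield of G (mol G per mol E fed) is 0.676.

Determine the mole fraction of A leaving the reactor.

Conversion of E: E consumed = 1ξ₁ = 0.478 × 604 → ξ₁ = 288.7 lbmol/h.
Yield of G: 3ξ₂ / 604 = 0.676 → ξ₂ = 136.1 lbmol/h.
Outlet amounts (n = n₀ + Σ ν·ξ):
  E: 604 − 1(288.7) = 315.3
  A: 0 + 1(288.7) − 1(136.1) = 152.6
  G: 0 + 3(136.1) = 408.3
Total out = 876.2 lbmol/h; y_A = 152.6 / 876.2 = 0.1742.

0.174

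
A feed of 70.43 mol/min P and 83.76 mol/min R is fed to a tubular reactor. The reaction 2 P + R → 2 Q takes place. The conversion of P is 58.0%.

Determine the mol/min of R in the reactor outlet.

63.3 mol/min

P reacted = 0.58 × 70.43 = 40.85 mol/min; ν_P = −2, so ξ = 40.85/2 = 20.42 mol/min.
Outlet amounts (n = n₀ + ν ξ):
  P: 70.43 − 2(20.42) = 29.58
  R: 83.76 − 1(20.42) = 63.34
  Q: 0 + 2(20.42) = 40.85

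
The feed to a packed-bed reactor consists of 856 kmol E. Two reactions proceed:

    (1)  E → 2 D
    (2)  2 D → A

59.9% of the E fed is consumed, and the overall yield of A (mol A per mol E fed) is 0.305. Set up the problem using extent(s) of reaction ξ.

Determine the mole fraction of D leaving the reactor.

0.454

Conversion of E: E consumed = 1ξ₁ = 0.599 × 856 → ξ₁ = 512.7 kmol.
Yield of A: 1ξ₂ / 856 = 0.305 → ξ₂ = 261.1 kmol.
Outlet amounts (n = n₀ + Σ ν·ξ):
  E: 856 − 1(512.7) = 343.3
  D: 0 + 2(512.7) − 2(261.1) = 503.3
  A: 0 + 1(261.1) = 261.1
Total out = 1108 kmol; y_D = 503.3 / 1108 = 0.4544.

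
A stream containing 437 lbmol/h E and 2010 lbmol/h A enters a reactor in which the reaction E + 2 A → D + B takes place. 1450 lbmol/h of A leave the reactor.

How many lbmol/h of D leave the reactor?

280 lbmol/h

For A: n = n₀ − 2ξ → 1450 = 2010 − 2ξ, giving ξ = 280 lbmol/h.
Outlet amounts (n = n₀ + ν ξ):
  E: 437 − 1(280) = 157
  A: 2010 − 2(280) = 1450
  D: 0 + 1(280) = 280
  B: 0 + 1(280) = 280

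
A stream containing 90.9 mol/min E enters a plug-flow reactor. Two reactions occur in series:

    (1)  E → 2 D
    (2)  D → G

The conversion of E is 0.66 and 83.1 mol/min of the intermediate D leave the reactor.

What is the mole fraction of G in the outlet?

Conversion of E: E consumed = 1ξ₁ = 0.66 × 90.9 → ξ₁ = 59.99 mol/min.
D balance: n_D = 0 + 2ξ₁ − 1ξ₂ = 83.1 → ξ₂ = (2·59.99 − 83.1)/1 = 36.89 mol/min.
Outlet amounts (n = n₀ + Σ ν·ξ):
  E: 90.9 − 1(59.99) = 30.91
  D: 0 + 2(59.99) − 1(36.89) = 83.1
  G: 0 + 1(36.89) = 36.89
Total out = 150.9 mol/min; y_G = 36.89 / 150.9 = 0.2445.

0.244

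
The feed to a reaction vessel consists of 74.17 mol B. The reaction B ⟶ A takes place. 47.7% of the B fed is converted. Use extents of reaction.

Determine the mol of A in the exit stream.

B reacted = 0.477 × 74.17 = 35.38 mol; ν_B = −1, so ξ = 35.38/1 = 35.38 mol.
Outlet amounts (n = n₀ + ν ξ):
  B: 74.17 − 1(35.38) = 38.79
  A: 0 + 1(35.38) = 35.38

35.4 mol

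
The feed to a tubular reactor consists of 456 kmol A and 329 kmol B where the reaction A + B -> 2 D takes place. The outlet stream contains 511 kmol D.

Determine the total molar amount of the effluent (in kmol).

785 kmol

For D: n = n₀ + 2ξ → 511 = 0 + 2ξ, giving ξ = 255.5 kmol.
Outlet amounts (n = n₀ + ν ξ):
  A: 456 − 1(255.5) = 200.5
  B: 329 − 1(255.5) = 73.5
  D: 0 + 2(255.5) = 511
Total out = 200.5 + 73.5 + 511 = 785 kmol.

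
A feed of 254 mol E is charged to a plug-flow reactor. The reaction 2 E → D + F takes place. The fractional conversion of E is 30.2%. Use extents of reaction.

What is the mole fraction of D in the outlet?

E reacted = 0.302 × 254 = 76.71 mol; ν_E = −2, so ξ = 76.71/2 = 38.35 mol.
Outlet amounts (n = n₀ + ν ξ):
  E: 254 − 2(38.35) = 177.3
  D: 0 + 1(38.35) = 38.35
  F: 0 + 1(38.35) = 38.35
Total out = 254 mol; y_D = 38.35 / 254 = 0.151.

0.151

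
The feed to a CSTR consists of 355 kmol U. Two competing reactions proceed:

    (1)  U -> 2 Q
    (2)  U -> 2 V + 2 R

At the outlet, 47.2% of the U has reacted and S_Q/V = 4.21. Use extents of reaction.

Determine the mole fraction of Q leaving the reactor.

Conversion of U: U consumed = 0.472 × 355 = 167.6 kmol = 1ξ₁ + 1ξ₂.
Selectivity: 2ξ₁ / (2ξ₂) = 4.21 → ξ₁ = 4.21 ξ₂.
Substitute: (1·4.21 + 1) ξ₂ = 167.6 → ξ₂ = 32.16 kmol, ξ₁ = 135.4 kmol.
Outlet amounts (n = n₀ + Σ ν·ξ):
  U: 355 − 1(135.4) − 1(32.16) = 187.4
  Q: 0 + 2(135.4) = 270.8
  V: 0 + 2(32.16) = 64.32
  R: 0 + 2(32.16) = 64.32
Total out = 586.9 kmol; y_Q = 270.8 / 586.9 = 0.4614.

0.461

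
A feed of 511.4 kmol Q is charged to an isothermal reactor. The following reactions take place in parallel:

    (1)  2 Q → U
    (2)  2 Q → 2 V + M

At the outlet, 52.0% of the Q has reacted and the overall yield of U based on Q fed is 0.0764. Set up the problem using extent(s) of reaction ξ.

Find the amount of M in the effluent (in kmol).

Yield of U: 1ξ₁ / 511.4 = 0.0764 → ξ₁ = 39.07 kmol.
Conversion of Q: 2ξ₁ + 2ξ₂ = 0.52 × 511.4 = 265.9 → ξ₂ = 93.89 kmol.
Outlet amounts (n = n₀ + Σ ν·ξ):
  Q: 511.4 − 2(39.07) − 2(93.89) = 245.5
  U: 0 + 1(39.07) = 39.07
  V: 0 + 2(93.89) = 187.8
  M: 0 + 1(93.89) = 93.89

93.9 kmol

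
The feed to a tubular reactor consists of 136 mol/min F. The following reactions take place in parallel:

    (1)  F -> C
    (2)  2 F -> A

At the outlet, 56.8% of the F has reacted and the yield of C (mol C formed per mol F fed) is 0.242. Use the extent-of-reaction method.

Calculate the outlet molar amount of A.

22.2 mol/min

Yield of C: 1ξ₁ / 136 = 0.242 → ξ₁ = 32.91 mol/min.
Conversion of F: 1ξ₁ + 2ξ₂ = 0.568 × 136 = 77.25 → ξ₂ = 22.17 mol/min.
Outlet amounts (n = n₀ + Σ ν·ξ):
  F: 136 − 1(32.91) − 2(22.17) = 58.75
  C: 0 + 1(32.91) = 32.91
  A: 0 + 1(22.17) = 22.17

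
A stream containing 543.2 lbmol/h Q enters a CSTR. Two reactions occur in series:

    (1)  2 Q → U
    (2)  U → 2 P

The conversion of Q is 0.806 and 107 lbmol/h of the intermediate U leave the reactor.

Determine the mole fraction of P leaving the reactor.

Conversion of Q: Q consumed = 2ξ₁ = 0.806 × 543.2 → ξ₁ = 218.9 lbmol/h.
U balance: n_U = 0 + 1ξ₁ − 1ξ₂ = 107 → ξ₂ = (1·218.9 − 107)/1 = 111.9 lbmol/h.
Outlet amounts (n = n₀ + Σ ν·ξ):
  Q: 543.2 − 2(218.9) = 105.4
  U: 0 + 1(218.9) − 1(111.9) = 107
  P: 0 + 2(111.9) = 223.8
Total out = 436.2 lbmol/h; y_P = 223.8 / 436.2 = 0.5131.

0.513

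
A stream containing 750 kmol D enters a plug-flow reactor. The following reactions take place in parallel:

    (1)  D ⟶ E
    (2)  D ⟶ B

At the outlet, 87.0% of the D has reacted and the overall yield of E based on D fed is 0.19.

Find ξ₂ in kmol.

Yield of E: 1ξ₁ / 750 = 0.19 → ξ₁ = 142.5 kmol.
Conversion of D: 1ξ₁ + 1ξ₂ = 0.87 × 750 = 652.5 → ξ₂ = 510 kmol.
Outlet amounts (n = n₀ + Σ ν·ξ):
  D: 750 − 1(142.5) − 1(510) = 97.5
  E: 0 + 1(142.5) = 142.5
  B: 0 + 1(510) = 510

ξ₂ = 510 kmol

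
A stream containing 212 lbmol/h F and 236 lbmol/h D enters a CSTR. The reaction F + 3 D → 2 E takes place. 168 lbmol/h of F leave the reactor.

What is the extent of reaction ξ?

For F: n = n₀ − 1ξ → 168 = 212 − 1ξ, giving ξ = 44 lbmol/h.
Outlet amounts (n = n₀ + ν ξ):
  F: 212 − 1(44) = 168
  D: 236 − 3(44) = 104
  E: 0 + 2(44) = 88

ξ = 44 lbmol/h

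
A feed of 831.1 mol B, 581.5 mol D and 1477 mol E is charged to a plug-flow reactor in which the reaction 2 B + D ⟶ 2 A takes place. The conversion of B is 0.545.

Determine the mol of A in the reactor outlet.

B reacted = 0.545 × 831.1 = 452.9 mol; ν_B = −2, so ξ = 452.9/2 = 226.5 mol.
Outlet amounts (n = n₀ + ν ξ):
  B: 831.1 − 2(226.5) = 378.2
  D: 581.5 − 1(226.5) = 355
  A: 0 + 2(226.5) = 452.9
  E: 1477 (inert)

453 mol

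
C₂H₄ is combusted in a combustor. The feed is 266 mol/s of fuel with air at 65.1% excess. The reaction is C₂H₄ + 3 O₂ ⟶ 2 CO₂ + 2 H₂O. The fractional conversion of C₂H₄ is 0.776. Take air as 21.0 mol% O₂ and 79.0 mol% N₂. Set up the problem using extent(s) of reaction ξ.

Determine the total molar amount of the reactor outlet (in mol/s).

6540 mol/s

Stoichiometric O₂ = 3 × 266 = 798 mol/s; O₂ fed = 798 × 1.651 = 1317 mol/s.
N₂ fed = 1317 × 79/21 = 4956 mol/s.
Fuel reacted = 0.776 × 266 → ξ = 206.4 mol/s.
Outlet (n = n₀ + ν ξ):
  C₂H₄: 266 − 1(206.4) = 59.58
  O₂: 1317 − 3(206.4) = 698.2
  N₂: 4956 (inert)
  CO₂: 0 + 2(206.4) = 412.8
  H₂O: 0 + 2(206.4) = 412.8
Total out = 59.58 + 698.2 + 4956 + 412.8 + 412.8 = 6540 mol/s.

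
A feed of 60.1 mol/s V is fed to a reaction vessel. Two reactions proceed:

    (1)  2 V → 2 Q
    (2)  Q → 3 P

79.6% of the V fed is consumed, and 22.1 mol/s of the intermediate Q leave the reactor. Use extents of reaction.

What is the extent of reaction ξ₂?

Conversion of V: V consumed = 2ξ₁ = 0.796 × 60.1 → ξ₁ = 23.92 mol/s.
Q balance: n_Q = 0 + 2ξ₁ − 1ξ₂ = 22.1 → ξ₂ = (2·23.92 − 22.1)/1 = 25.74 mol/s.
Outlet amounts (n = n₀ + Σ ν·ξ):
  V: 60.1 − 2(23.92) = 12.26
  Q: 0 + 2(23.92) − 1(25.74) = 22.1
  P: 0 + 3(25.74) = 77.22

ξ₂ = 25.7 mol/s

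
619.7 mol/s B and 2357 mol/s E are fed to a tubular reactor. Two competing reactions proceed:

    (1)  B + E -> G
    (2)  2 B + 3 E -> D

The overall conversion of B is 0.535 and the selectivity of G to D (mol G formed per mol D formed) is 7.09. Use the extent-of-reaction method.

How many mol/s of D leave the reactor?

Conversion of B: B consumed = 0.535 × 619.7 = 331.5 mol/s = 1ξ₁ + 2ξ₂.
Selectivity: 1ξ₁ / (1ξ₂) = 7.09 → ξ₁ = 7.09 ξ₂.
Substitute: (1·7.09 + 2) ξ₂ = 331.5 → ξ₂ = 36.47 mol/s, ξ₁ = 258.6 mol/s.
Outlet amounts (n = n₀ + Σ ν·ξ):
  B: 619.7 − 1(258.6) − 2(36.47) = 288.2
  E: 2357 − 1(258.6) − 3(36.47) = 1989
  G: 0 + 1(258.6) = 258.6
  D: 0 + 1(36.47) = 36.47

36.5 mol/s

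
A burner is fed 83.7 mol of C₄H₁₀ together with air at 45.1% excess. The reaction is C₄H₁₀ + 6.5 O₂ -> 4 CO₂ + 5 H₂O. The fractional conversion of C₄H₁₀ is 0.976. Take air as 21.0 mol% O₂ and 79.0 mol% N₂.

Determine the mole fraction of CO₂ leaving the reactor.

0.0824

Stoichiometric O₂ = 6.5 × 83.7 = 544.1 mol; O₂ fed = 544.1 × 1.451 = 789.4 mol.
N₂ fed = 789.4 × 79/21 = 2970 mol.
Fuel reacted = 0.976 × 83.7 → ξ = 81.69 mol.
Outlet (n = n₀ + ν ξ):
  C₄H₁₀: 83.7 − 1(81.69) = 2.009
  O₂: 789.4 − 6.5(81.69) = 258.4
  N₂: 2970 (inert)
  CO₂: 0 + 4(81.69) = 326.8
  H₂O: 0 + 5(81.69) = 408.5
Total out = 3965 mol; y_CO₂ = 326.8 / 3965 = 0.0824.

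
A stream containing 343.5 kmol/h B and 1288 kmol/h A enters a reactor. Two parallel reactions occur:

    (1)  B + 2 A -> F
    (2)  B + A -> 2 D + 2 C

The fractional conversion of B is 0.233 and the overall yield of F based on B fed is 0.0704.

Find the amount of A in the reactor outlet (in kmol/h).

Yield of F: 1ξ₁ / 343.5 = 0.0704 → ξ₁ = 24.18 kmol/h.
Conversion of B: 1ξ₁ + 1ξ₂ = 0.233 × 343.5 = 80.04 → ξ₂ = 55.85 kmol/h.
Outlet amounts (n = n₀ + Σ ν·ξ):
  B: 343.5 − 1(24.18) − 1(55.85) = 263.5
  A: 1288 − 2(24.18) − 1(55.85) = 1184
  F: 0 + 1(24.18) = 24.18
  D: 0 + 2(55.85) = 111.7
  C: 0 + 2(55.85) = 111.7

1180 kmol/h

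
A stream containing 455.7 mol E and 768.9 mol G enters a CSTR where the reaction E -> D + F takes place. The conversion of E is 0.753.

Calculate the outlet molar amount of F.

343 mol

E reacted = 0.753 × 455.7 = 343.1 mol; ν_E = −1, so ξ = 343.1/1 = 343.1 mol.
Outlet amounts (n = n₀ + ν ξ):
  E: 455.7 − 1(343.1) = 112.6
  D: 0 + 1(343.1) = 343.1
  F: 0 + 1(343.1) = 343.1
  G: 768.9 (inert)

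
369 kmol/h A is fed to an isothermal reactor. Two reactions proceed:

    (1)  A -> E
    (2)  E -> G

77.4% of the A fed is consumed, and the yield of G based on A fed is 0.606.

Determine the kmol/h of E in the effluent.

Conversion of A: A consumed = 1ξ₁ = 0.774 × 369 → ξ₁ = 285.6 kmol/h.
Yield of G: 1ξ₂ / 369 = 0.606 → ξ₂ = 223.6 kmol/h.
Outlet amounts (n = n₀ + Σ ν·ξ):
  A: 369 − 1(285.6) = 83.39
  E: 0 + 1(285.6) − 1(223.6) = 61.99
  G: 0 + 1(223.6) = 223.6

62 kmol/h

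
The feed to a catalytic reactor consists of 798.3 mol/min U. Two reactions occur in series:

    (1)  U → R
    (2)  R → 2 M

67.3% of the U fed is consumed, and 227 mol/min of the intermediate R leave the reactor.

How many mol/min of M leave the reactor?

621 mol/min

Conversion of U: U consumed = 1ξ₁ = 0.673 × 798.3 → ξ₁ = 537.3 mol/min.
R balance: n_R = 0 + 1ξ₁ − 1ξ₂ = 227 → ξ₂ = (1·537.3 − 227)/1 = 310.3 mol/min.
Outlet amounts (n = n₀ + Σ ν·ξ):
  U: 798.3 − 1(537.3) = 261
  R: 0 + 1(537.3) − 1(310.3) = 227
  M: 0 + 2(310.3) = 620.5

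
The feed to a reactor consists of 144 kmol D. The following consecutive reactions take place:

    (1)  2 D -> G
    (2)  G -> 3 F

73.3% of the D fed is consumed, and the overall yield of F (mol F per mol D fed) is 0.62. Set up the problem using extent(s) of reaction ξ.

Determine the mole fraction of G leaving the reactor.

0.153

Conversion of D: D consumed = 2ξ₁ = 0.733 × 144 → ξ₁ = 52.78 kmol.
Yield of F: 3ξ₂ / 144 = 0.62 → ξ₂ = 29.76 kmol.
Outlet amounts (n = n₀ + Σ ν·ξ):
  D: 144 − 2(52.78) = 38.45
  G: 0 + 1(52.78) − 1(29.76) = 23.02
  F: 0 + 3(29.76) = 89.28
Total out = 150.7 kmol; y_G = 23.02 / 150.7 = 0.1527.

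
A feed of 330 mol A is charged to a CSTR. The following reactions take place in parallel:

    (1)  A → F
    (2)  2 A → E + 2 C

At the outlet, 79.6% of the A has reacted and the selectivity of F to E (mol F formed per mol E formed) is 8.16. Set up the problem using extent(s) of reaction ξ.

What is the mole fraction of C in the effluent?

0.145

Conversion of A: A consumed = 0.796 × 330 = 262.7 mol = 1ξ₁ + 2ξ₂.
Selectivity: 1ξ₁ / (1ξ₂) = 8.16 → ξ₁ = 8.16 ξ₂.
Substitute: (1·8.16 + 2) ξ₂ = 262.7 → ξ₂ = 25.85 mol, ξ₁ = 211 mol.
Outlet amounts (n = n₀ + Σ ν·ξ):
  A: 330 − 1(211) − 2(25.85) = 67.32
  F: 0 + 1(211) = 211
  E: 0 + 1(25.85) = 25.85
  C: 0 + 2(25.85) = 51.71
Total out = 355.9 mol; y_C = 51.71 / 355.9 = 0.1453.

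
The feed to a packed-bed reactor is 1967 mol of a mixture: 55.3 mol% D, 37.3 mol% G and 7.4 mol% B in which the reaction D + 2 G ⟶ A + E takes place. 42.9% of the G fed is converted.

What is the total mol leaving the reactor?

1810 mol

G reacted = 0.429 × 733.7 = 314.8 mol; ν_G = −2, so ξ = 314.8/2 = 157.4 mol.
Outlet amounts (n = n₀ + ν ξ):
  D: 1088 − 1(157.4) = 930.4
  G: 733.7 − 2(157.4) = 418.9
  A: 0 + 1(157.4) = 157.4
  E: 0 + 1(157.4) = 157.4
  B: 145.6 (inert)
Total out = 930.4 + 418.9 + 157.4 + 157.4 + 145.6 = 1810 mol.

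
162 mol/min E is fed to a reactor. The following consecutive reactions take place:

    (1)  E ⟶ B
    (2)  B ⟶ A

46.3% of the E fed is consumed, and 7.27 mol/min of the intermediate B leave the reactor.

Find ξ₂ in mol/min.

Conversion of E: E consumed = 1ξ₁ = 0.463 × 162 → ξ₁ = 75.01 mol/min.
B balance: n_B = 0 + 1ξ₁ − 1ξ₂ = 7.27 → ξ₂ = (1·75.01 − 7.27)/1 = 67.74 mol/min.
Outlet amounts (n = n₀ + Σ ν·ξ):
  E: 162 − 1(75.01) = 86.99
  B: 0 + 1(75.01) − 1(67.74) = 7.27
  A: 0 + 1(67.74) = 67.74

ξ₂ = 67.7 mol/min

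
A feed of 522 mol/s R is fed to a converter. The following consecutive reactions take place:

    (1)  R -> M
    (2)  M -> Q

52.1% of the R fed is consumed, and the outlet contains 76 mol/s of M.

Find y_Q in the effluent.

0.375

Conversion of R: R consumed = 1ξ₁ = 0.521 × 522 → ξ₁ = 272 mol/s.
M balance: n_M = 0 + 1ξ₁ − 1ξ₂ = 76 → ξ₂ = (1·272 − 76)/1 = 196 mol/s.
Outlet amounts (n = n₀ + Σ ν·ξ):
  R: 522 − 1(272) = 250
  M: 0 + 1(272) − 1(196) = 76
  Q: 0 + 1(196) = 196
Total out = 522 mol/s; y_Q = 196 / 522 = 0.3754.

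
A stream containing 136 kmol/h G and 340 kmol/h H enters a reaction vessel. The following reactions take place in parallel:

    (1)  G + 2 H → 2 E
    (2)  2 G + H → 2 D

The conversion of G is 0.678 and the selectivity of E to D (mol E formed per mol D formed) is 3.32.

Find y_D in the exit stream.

Conversion of G: G consumed = 0.678 × 136 = 92.21 kmol/h = 1ξ₁ + 2ξ₂.
Selectivity: 2ξ₁ / (2ξ₂) = 3.32 → ξ₁ = 3.32 ξ₂.
Substitute: (1·3.32 + 2) ξ₂ = 92.21 → ξ₂ = 17.33 kmol/h, ξ₁ = 57.54 kmol/h.
Outlet amounts (n = n₀ + Σ ν·ξ):
  G: 136 − 1(57.54) − 2(17.33) = 43.79
  H: 340 − 2(57.54) − 1(17.33) = 207.6
  E: 0 + 2(57.54) = 115.1
  D: 0 + 2(17.33) = 34.66
Total out = 401.1 kmol/h; y_D = 34.66 / 401.1 = 0.08642.

0.0864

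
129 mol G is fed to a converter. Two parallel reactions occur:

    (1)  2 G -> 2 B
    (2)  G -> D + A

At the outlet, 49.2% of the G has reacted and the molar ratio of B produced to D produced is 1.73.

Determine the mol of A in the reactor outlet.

23.2 mol

Conversion of G: G consumed = 0.492 × 129 = 63.47 mol = 2ξ₁ + 1ξ₂.
Selectivity: 2ξ₁ / (1ξ₂) = 1.73 → ξ₁ = 0.865 ξ₂.
Substitute: (2·0.865 + 1) ξ₂ = 63.47 → ξ₂ = 23.25 mol, ξ₁ = 20.11 mol.
Outlet amounts (n = n₀ + Σ ν·ξ):
  G: 129 − 2(20.11) − 1(23.25) = 65.53
  B: 0 + 2(20.11) = 40.22
  D: 0 + 1(23.25) = 23.25
  A: 0 + 1(23.25) = 23.25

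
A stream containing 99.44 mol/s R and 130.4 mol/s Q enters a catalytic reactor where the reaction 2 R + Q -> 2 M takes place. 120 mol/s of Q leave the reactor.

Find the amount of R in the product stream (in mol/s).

78.6 mol/s

For Q: n = n₀ − 1ξ → 120 = 130.4 − 1ξ, giving ξ = 10.4 mol/s.
Outlet amounts (n = n₀ + ν ξ):
  R: 99.44 − 2(10.4) = 78.64
  Q: 130.4 − 1(10.4) = 120
  M: 0 + 2(10.4) = 20.8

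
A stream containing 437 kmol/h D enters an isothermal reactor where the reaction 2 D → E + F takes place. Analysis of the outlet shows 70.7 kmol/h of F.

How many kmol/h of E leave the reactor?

70.7 kmol/h

For F: n = n₀ + 1ξ → 70.7 = 0 + 1ξ, giving ξ = 70.7 kmol/h.
Outlet amounts (n = n₀ + ν ξ):
  D: 437 − 2(70.7) = 295.6
  E: 0 + 1(70.7) = 70.7
  F: 0 + 1(70.7) = 70.7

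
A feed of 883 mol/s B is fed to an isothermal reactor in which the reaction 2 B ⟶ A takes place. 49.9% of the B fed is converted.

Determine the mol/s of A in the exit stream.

B reacted = 0.499 × 883 = 440.6 mol/s; ν_B = −2, so ξ = 440.6/2 = 220.3 mol/s.
Outlet amounts (n = n₀ + ν ξ):
  B: 883 − 2(220.3) = 442.4
  A: 0 + 1(220.3) = 220.3

220 mol/s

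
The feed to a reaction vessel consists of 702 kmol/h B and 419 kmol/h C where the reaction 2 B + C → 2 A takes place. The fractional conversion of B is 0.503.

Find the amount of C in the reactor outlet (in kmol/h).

B reacted = 0.503 × 702 = 353.1 kmol/h; ν_B = −2, so ξ = 353.1/2 = 176.6 kmol/h.
Outlet amounts (n = n₀ + ν ξ):
  B: 702 − 2(176.6) = 348.9
  C: 419 − 1(176.6) = 242.4
  A: 0 + 2(176.6) = 353.1

242 kmol/h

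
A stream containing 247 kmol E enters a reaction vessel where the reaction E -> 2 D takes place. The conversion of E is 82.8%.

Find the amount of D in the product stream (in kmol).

409 kmol

E reacted = 0.828 × 247 = 204.5 kmol; ν_E = −1, so ξ = 204.5/1 = 204.5 kmol.
Outlet amounts (n = n₀ + ν ξ):
  E: 247 − 1(204.5) = 42.48
  D: 0 + 2(204.5) = 409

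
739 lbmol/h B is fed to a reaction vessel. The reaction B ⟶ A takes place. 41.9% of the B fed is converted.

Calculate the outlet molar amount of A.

310 lbmol/h

B reacted = 0.419 × 739 = 309.6 lbmol/h; ν_B = −1, so ξ = 309.6/1 = 309.6 lbmol/h.
Outlet amounts (n = n₀ + ν ξ):
  B: 739 − 1(309.6) = 429.4
  A: 0 + 1(309.6) = 309.6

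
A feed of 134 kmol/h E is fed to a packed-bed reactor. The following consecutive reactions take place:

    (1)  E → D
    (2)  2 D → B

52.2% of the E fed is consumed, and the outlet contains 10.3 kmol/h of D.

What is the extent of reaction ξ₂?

Conversion of E: E consumed = 1ξ₁ = 0.522 × 134 → ξ₁ = 69.95 kmol/h.
D balance: n_D = 0 + 1ξ₁ − 2ξ₂ = 10.3 → ξ₂ = (1·69.95 − 10.3)/2 = 29.82 kmol/h.
Outlet amounts (n = n₀ + Σ ν·ξ):
  E: 134 − 1(69.95) = 64.05
  D: 0 + 1(69.95) − 2(29.82) = 10.3
  B: 0 + 1(29.82) = 29.82

ξ₂ = 29.8 kmol/h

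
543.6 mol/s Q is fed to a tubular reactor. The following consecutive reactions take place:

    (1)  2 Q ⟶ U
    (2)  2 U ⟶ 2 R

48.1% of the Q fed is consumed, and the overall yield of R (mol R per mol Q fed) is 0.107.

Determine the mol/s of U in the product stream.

72.6 mol/s

Conversion of Q: Q consumed = 2ξ₁ = 0.481 × 543.6 → ξ₁ = 130.7 mol/s.
Yield of R: 2ξ₂ / 543.6 = 0.107 → ξ₂ = 29.08 mol/s.
Outlet amounts (n = n₀ + Σ ν·ξ):
  Q: 543.6 − 2(130.7) = 282.1
  U: 0 + 1(130.7) − 2(29.08) = 72.57
  R: 0 + 2(29.08) = 58.17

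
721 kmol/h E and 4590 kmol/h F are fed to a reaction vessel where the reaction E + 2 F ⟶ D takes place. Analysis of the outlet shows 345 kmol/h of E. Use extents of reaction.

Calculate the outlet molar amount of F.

For E: n = n₀ − 1ξ → 345 = 721 − 1ξ, giving ξ = 376 kmol/h.
Outlet amounts (n = n₀ + ν ξ):
  E: 721 − 1(376) = 345
  F: 4590 − 2(376) = 3838
  D: 0 + 1(376) = 376

3840 kmol/h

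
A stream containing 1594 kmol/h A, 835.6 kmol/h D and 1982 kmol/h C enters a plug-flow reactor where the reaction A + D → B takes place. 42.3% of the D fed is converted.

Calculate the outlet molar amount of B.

D reacted = 0.423 × 835.6 = 353.5 kmol/h; ν_D = −1, so ξ = 353.5/1 = 353.5 kmol/h.
Outlet amounts (n = n₀ + ν ξ):
  A: 1594 − 1(353.5) = 1241
  D: 835.6 − 1(353.5) = 482.1
  B: 0 + 1(353.5) = 353.5
  C: 1982 (inert)

353 kmol/h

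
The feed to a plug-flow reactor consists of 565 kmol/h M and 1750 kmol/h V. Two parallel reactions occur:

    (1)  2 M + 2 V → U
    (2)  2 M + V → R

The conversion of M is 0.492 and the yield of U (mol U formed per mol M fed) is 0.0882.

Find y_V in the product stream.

Yield of U: 1ξ₁ / 565 = 0.0882 → ξ₁ = 49.83 kmol/h.
Conversion of M: 2ξ₁ + 2ξ₂ = 0.492 × 565 = 278 → ξ₂ = 89.16 kmol/h.
Outlet amounts (n = n₀ + Σ ν·ξ):
  M: 565 − 2(49.83) − 2(89.16) = 287
  V: 1750 − 2(49.83) − 1(89.16) = 1561
  U: 0 + 1(49.83) = 49.83
  R: 0 + 1(89.16) = 89.16
Total out = 1987 kmol/h; y_V = 1561 / 1987 = 0.7856.

0.786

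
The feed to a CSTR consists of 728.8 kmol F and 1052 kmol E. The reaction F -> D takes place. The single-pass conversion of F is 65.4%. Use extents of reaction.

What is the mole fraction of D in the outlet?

F reacted = 0.654 × 728.8 = 476.6 kmol; ν_F = −1, so ξ = 476.6/1 = 476.6 kmol.
Outlet amounts (n = n₀ + ν ξ):
  F: 728.8 − 1(476.6) = 252.2
  D: 0 + 1(476.6) = 476.6
  E: 1052 (inert)
Total out = 1781 kmol; y_D = 476.6 / 1781 = 0.2677.

0.268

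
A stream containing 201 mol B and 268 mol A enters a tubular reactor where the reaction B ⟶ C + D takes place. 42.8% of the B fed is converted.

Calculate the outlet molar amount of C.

86 mol

B reacted = 0.428 × 201 = 86.03 mol; ν_B = −1, so ξ = 86.03/1 = 86.03 mol.
Outlet amounts (n = n₀ + ν ξ):
  B: 201 − 1(86.03) = 115
  C: 0 + 1(86.03) = 86.03
  D: 0 + 1(86.03) = 86.03
  A: 268 (inert)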